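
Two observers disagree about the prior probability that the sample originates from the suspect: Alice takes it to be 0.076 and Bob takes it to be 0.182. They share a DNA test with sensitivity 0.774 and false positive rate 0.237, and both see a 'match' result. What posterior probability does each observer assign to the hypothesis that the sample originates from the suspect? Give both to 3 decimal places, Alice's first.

The likelihood ratio for a 'match' result is 0.774/0.237 = 3.2658.
Alice: prior odds 0.076/0.924 = 0.082251; posterior odds 0.26862; posterior probability 0.212.
Bob: prior odds 0.182/0.818 = 0.22249; posterior odds 0.72663; posterior probability 0.421.

Alice: 0.212; Bob: 0.421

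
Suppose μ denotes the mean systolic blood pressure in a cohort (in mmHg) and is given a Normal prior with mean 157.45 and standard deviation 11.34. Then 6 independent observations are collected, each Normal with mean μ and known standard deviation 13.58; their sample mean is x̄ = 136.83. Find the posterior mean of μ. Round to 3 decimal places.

Prior precision 1/τ₀² = 1/11.34² = 0.00777632; data precision n/σ² = 6/13.58² = 0.0325351.
Posterior precision = 0.00777632 + 0.0325351 = 0.0403114.
Posterior mean = (0.00777632·157.45 + 0.0325351·136.83) / 0.0403114 = 140.808.

Posterior mean ≈ 140.808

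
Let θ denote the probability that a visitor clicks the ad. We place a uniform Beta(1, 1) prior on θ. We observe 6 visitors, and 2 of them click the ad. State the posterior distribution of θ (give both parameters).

Observing 2 successes and 4 failures updates Beta(1, 1) by adding the success and failure counts to the two shape parameters: α = 1+2 = 3, β = 1+4 = 5.

Posterior: Beta(3, 5)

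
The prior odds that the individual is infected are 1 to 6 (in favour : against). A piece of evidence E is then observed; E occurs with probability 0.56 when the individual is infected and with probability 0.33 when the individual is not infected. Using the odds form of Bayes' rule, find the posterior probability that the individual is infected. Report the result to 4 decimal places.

Posterior probability ≈ 0.2205

Prior odds = 1/6 = 0.16667.
Likelihood ratio for E = 0.56/0.33 = 1.6970.
Posterior odds = prior odds × LR = 0.28283.
Posterior probability = odds/(1+odds) = 0.28283/1.2828 = 0.2205.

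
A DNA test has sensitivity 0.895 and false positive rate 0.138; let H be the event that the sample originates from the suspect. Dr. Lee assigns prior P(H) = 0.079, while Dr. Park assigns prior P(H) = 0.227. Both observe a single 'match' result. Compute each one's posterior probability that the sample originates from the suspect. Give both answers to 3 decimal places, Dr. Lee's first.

Dr. Lee: 0.357; Dr. Park: 0.656

The likelihood ratio for a 'match' result is 0.895/0.138 = 6.4855.
Dr. Lee: prior odds 0.079/0.921 = 0.085776; posterior odds 0.55630; posterior probability 0.357.
Dr. Park: prior odds 0.227/0.773 = 0.29366; posterior odds 1.9045; posterior probability 0.656.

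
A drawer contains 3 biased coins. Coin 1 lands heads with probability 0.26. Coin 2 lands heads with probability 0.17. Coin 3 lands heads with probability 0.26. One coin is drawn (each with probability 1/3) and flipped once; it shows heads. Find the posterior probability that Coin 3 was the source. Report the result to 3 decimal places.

P(heads|C1) = 0.26; P(heads|C2) = 0.17; P(heads|C3) = 0.26.
Prior × likelihood for each source: 0.333333·0.26=0.08667, 0.333333·0.17=0.05667, 0.333333·0.26=0.08667. Summing gives P(heads) = 0.23000.
P(Coin 3 | heads) = 0.08667 / 0.23000 = 0.377.

Posterior probability ≈ 0.377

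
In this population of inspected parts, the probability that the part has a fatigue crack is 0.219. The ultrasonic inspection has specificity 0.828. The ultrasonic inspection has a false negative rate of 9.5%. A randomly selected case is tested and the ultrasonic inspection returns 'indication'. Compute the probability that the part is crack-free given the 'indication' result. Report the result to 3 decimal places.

Let H be the event that the part has a fatigue crack. P(H) = 0.219, so P(¬H) = 0.781. With E the 'indication' result, P(E|H) = 0.905 and P(E|¬H) = 0.172.
P(E) = 0.905·0.219 + 0.172·0.781 = 0.19820 + 0.13433 = 0.33253.
By Bayes' theorem, P(H|E) = 0.19820 / 0.33253 = 0.596. Hence P(¬H|E) = 1 − 0.596 = 0.404.

P(¬H | E) ≈ 0.404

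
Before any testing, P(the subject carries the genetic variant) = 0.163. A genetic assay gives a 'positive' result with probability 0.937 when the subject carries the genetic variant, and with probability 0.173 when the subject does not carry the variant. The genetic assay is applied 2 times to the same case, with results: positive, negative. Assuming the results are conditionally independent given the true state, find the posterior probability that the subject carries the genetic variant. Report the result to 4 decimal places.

Posterior P(H) ≈ 0.0744

Let H be the event that the subject carries the genetic variant; start with P(H) = 0.163. P('positive'|H) = 0.937, P('positive'|¬H) = 0.173.
Update on result 1 ('positive'): P(H) ← 0.937·0.1630 / (0.937·0.1630 + 0.173·0.8370) = 0.15273/0.29753 = 0.5133.
Update on result 2 ('negative'): P(H) ← 0.063·0.5133 / (0.063·0.5133 + 0.827·0.4867) = 0.032340/0.43482 = 0.0744.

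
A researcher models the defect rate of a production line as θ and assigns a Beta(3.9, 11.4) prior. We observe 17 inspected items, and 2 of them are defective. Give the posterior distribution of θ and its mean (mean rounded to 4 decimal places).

The binomial likelihood is conjugate to the Beta prior: with 2 successes and 15 failures, the posterior is Beta(3.9+2, 11.4+15) = Beta(5.9, 26.4).
E[θ | data] = 5.9/(5.9+26.4) = 0.1827.

Posterior: Beta(5.9, 26.4); mean ≈ 0.1827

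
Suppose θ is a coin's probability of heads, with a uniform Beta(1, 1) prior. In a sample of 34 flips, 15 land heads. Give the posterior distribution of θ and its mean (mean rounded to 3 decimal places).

Posterior: Beta(16, 20); mean ≈ 0.444

The binomial likelihood is conjugate to the Beta prior: with 15 successes and 19 failures, the posterior is Beta(1+15, 1+19) = Beta(16, 20).
E[θ | data] = 16/(16+20) = 0.444.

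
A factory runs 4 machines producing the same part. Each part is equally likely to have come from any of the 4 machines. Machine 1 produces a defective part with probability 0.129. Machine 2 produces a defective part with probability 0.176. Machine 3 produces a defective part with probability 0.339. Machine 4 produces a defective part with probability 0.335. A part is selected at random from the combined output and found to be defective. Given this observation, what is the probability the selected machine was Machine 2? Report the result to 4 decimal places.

Tabulate prior·likelihood by source: [1] prior 0.25, lik 0.129, product 0.03225; [2] prior 0.25, lik 0.176, product 0.04400; [3] prior 0.25, lik 0.339, product 0.08475; [4] prior 0.25, lik 0.335, product 0.08375.
Normalizing constant = 0.24475; the posterior for Machine 2 is its product over the sum, 0.04400/0.24475 = 0.1798.

Posterior probability ≈ 0.1798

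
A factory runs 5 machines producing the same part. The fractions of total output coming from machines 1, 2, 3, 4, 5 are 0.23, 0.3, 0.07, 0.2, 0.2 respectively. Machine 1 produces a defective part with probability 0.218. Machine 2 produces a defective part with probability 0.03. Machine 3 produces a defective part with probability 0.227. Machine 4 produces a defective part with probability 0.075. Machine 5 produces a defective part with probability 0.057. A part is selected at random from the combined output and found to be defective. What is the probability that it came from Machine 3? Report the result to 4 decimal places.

Posterior probability ≈ 0.1567

Tabulate prior·likelihood by source: [1] prior 0.23, lik 0.218, product 0.05014; [2] prior 0.3, lik 0.03, product 0.009000; [3] prior 0.07, lik 0.227, product 0.01589; [4] prior 0.2, lik 0.075, product 0.01500; [5] prior 0.2, lik 0.057, product 0.01140.
Normalizing constant = 0.10143; the posterior for Machine 3 is its product over the sum, 0.01589/0.10143 = 0.1567.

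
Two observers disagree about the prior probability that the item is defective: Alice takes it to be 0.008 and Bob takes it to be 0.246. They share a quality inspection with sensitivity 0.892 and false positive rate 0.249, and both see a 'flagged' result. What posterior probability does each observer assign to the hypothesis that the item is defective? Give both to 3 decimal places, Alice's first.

The likelihood ratio for a 'flagged' result is 0.892/0.249 = 3.5823.
Alice: prior odds 0.008/0.992 = 0.0080645; posterior odds 0.028890; posterior probability 0.028.
Bob: prior odds 0.246/0.754 = 0.32626; posterior odds 1.1688; posterior probability 0.539.

Alice: 0.028; Bob: 0.539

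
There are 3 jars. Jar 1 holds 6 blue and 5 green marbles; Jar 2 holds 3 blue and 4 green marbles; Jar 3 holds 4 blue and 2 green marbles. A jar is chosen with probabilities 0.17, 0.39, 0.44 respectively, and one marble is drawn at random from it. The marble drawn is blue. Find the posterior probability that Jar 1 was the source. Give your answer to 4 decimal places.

Tabulate prior·likelihood by source: [1] prior 0.17, lik 0.5455, product 0.09273; [2] prior 0.39, lik 0.4286, product 0.1671; [3] prior 0.44, lik 0.6667, product 0.2933.
Normalizing constant = 0.55320; the posterior for Jar 1 is its product over the sum, 0.09273/0.55320 = 0.1676.

Posterior probability ≈ 0.1676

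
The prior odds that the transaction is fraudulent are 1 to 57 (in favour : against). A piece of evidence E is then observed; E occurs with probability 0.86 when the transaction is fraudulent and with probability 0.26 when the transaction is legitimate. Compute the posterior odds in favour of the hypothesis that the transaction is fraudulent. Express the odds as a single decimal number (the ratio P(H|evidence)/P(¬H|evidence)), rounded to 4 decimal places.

Posterior odds ≈ 0.0580

Prior odds = 1/57 = 0.017544. In log-odds, ln(0.017544) = -4.0431.
Add log likelihood ratio: ln(3.3077) = 1.1963.
Posterior log-odds = -2.8468, so posterior odds = exp(-2.8468) = 0.058030.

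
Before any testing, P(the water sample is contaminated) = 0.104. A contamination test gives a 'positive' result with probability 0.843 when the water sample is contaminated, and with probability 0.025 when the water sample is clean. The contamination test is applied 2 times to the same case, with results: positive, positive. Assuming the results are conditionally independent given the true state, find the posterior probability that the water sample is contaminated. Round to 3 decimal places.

Let H be the event that the water sample is contaminated; start with P(H) = 0.104. P('positive'|H) = 0.843, P('positive'|¬H) = 0.025.
Update on result 1 ('positive'): P(H) ← 0.843·0.1040 / (0.843·0.1040 + 0.025·0.8960) = 0.087672/0.11007 = 0.7965.
Update on result 2 ('positive'): P(H) ← 0.843·0.7965 / (0.843·0.7965 + 0.025·0.2035) = 0.67145/0.67653 = 0.9925.

Posterior P(H) ≈ 0.992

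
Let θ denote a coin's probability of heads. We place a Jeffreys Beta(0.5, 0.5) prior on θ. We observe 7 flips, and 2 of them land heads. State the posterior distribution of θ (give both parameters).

Posterior: Beta(2.5, 5.5)

The binomial likelihood is conjugate to the Beta prior: with 2 successes and 5 failures, the posterior is Beta(0.5+2, 0.5+5) = Beta(2.5, 5.5).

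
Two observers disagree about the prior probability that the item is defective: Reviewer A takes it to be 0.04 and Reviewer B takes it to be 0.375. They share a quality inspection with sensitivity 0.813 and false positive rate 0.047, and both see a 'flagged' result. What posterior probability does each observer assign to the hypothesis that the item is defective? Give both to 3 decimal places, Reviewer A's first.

Reviewer A: 0.419; Reviewer B: 0.912

The likelihood ratio for a 'flagged' result is 0.813/0.047 = 17.298.
Reviewer A: prior odds 0.04/0.96 = 0.041667; posterior odds 0.72074; posterior probability 0.419.
Reviewer B: prior odds 0.375/0.625 = 0.60000; posterior odds 10.379; posterior probability 0.912.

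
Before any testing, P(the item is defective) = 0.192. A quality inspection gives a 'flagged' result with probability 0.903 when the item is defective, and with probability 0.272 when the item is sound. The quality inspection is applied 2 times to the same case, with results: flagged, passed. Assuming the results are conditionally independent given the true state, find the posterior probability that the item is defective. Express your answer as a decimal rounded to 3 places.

With H the event that the item is defective, the joint likelihood of the observed sequence is P(data|H) = 0.903·0.097 = 0.087591 and P(data|¬H) = 0.272·0.728 = 0.19802.
Bayes: P(H|data) = 0.192·0.087591 / (0.192·0.087591 + 0.808·0.19802) = 0.016817/0.17681 = 0.0951.

Posterior P(H) ≈ 0.095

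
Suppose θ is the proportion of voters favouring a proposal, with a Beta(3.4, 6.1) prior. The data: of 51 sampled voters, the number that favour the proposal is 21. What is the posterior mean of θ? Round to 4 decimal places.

Observing 21 successes and 30 failures updates Beta(3.4, 6.1) by adding the success and failure counts to the two shape parameters: α = 3.4+21 = 24.4, β = 6.1+30 = 36.1.
Posterior mean = α/(α+β) = 24.4/60.5 = 0.4033.

Posterior mean ≈ 0.4033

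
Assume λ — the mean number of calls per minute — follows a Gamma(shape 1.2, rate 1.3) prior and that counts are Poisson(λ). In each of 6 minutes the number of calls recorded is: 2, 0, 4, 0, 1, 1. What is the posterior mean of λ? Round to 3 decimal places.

Posterior mean ≈ 1.260

The Poisson likelihood adds the total count to the shape and the number of exposure periods to the rate. Here ∑xᵢ = 8 and n = 6, so shape 1.2→9.2 and rate 1.3→7.3.
E[λ | data] = 9.2/7.3 = 1.260.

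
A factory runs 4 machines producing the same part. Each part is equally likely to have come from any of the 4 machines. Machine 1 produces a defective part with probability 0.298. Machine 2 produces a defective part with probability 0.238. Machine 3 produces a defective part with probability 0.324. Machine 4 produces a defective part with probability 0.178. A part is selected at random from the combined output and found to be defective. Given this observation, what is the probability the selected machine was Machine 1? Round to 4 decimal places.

Tabulate prior·likelihood by source: [1] prior 0.25, lik 0.298, product 0.07450; [2] prior 0.25, lik 0.238, product 0.05950; [3] prior 0.25, lik 0.324, product 0.08100; [4] prior 0.25, lik 0.178, product 0.04450.
Normalizing constant = 0.25950; the posterior for Machine 1 is its product over the sum, 0.07450/0.25950 = 0.2871.

Posterior probability ≈ 0.2871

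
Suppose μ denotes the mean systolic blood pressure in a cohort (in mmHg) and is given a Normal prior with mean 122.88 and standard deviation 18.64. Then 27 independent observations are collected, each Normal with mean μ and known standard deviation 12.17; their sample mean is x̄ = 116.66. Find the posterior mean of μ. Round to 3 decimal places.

With known σ, the Normal prior is conjugate. Weight on the data is w = (n/σ²)/(n/σ² + 1/τ₀²) = 0.182298/(0.182298+0.00287812) = 0.98446.
Posterior mean = w·x̄ + (1−w)·μ₀ = 0.98446·116.66 + 0.015543·122.88 = 116.757.

Posterior mean ≈ 116.757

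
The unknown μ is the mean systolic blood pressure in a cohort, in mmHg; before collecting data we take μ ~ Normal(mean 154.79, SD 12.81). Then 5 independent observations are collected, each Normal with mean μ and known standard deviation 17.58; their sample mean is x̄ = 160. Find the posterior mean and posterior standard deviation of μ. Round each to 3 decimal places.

Posterior mean ≈ 158.574; posterior SD ≈ 6.701

Prior precision 1/τ₀² = 1/12.81² = 0.00609399; data precision n/σ² = 5/17.58² = 0.0161783.
Posterior precision = 0.00609399 + 0.0161783 = 0.0222723, giving posterior SD = 1/√0.0222723 = 6.701.
Posterior mean = (0.00609399·154.79 + 0.0161783·160) / 0.0222723 = 158.574.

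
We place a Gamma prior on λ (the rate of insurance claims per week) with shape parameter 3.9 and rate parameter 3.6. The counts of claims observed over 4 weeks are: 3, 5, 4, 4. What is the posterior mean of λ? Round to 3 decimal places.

Posterior mean ≈ 2.618

Total count ∑xᵢ = 16 over n = 4 weeks.
Gamma is conjugate to the Poisson likelihood: posterior is Gamma(shape = 3.9+16 = 19.9, rate = 3.6+4 = 7.6).
E[λ | data] = 19.9/7.6 = 2.618.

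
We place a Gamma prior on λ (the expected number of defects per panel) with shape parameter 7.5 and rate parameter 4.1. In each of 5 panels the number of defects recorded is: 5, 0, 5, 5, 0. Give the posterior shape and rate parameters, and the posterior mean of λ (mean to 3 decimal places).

Total count ∑xᵢ = 15 over n = 5 panels.
Gamma is conjugate to the Poisson likelihood: posterior is Gamma(shape = 7.5+15 = 22.5, rate = 4.1+5 = 9.1).
Posterior mean = shape/rate = 22.5/9.1 = 2.473.

Posterior: Gamma(shape=22.5, rate=9.1); mean ≈ 2.473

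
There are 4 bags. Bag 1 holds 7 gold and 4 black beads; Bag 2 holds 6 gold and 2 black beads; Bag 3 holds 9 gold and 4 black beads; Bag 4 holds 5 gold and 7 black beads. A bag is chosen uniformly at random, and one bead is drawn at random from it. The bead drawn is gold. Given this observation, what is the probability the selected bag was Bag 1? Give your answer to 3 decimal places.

Posterior probability ≈ 0.255

Tabulate prior·likelihood by source: [1] prior 0.25, lik 0.6364, product 0.1591; [2] prior 0.25, lik 0.75, product 0.1875; [3] prior 0.25, lik 0.6923, product 0.1731; [4] prior 0.25, lik 0.4167, product 0.1042.
Normalizing constant = 0.62383; the posterior for Bag 1 is its product over the sum, 0.1591/0.62383 = 0.255.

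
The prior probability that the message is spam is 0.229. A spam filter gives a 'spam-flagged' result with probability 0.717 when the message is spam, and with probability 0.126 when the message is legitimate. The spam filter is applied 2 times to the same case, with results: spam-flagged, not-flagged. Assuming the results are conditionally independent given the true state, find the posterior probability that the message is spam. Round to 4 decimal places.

With H the event that the message is spam, the joint likelihood of the observed sequence is P(data|H) = 0.717·0.283 = 0.20291 and P(data|¬H) = 0.126·0.874 = 0.11012.
Bayes: P(H|data) = 0.229·0.20291 / (0.229·0.20291 + 0.771·0.11012) = 0.046467/0.13137 = 0.3537.

Posterior P(H) ≈ 0.3537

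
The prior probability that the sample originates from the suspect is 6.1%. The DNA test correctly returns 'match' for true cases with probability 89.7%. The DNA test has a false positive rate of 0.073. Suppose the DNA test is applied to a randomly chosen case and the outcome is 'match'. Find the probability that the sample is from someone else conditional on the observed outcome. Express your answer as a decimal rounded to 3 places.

Write H for 'the sample originates from the suspect'. Prior odds H:¬H = 0.061/0.939 = 0.064963. For the 'match' outcome, the likelihood ratio is 0.897/0.073 = 12.288.
Posterior odds = 0.064963 × 12.288 = 0.79824, so P(H|E) = 0.79824/(1+0.79824) = 0.444. Then P(¬H|E) = 1 − 0.444 = 0.556.

P(¬H | E) ≈ 0.556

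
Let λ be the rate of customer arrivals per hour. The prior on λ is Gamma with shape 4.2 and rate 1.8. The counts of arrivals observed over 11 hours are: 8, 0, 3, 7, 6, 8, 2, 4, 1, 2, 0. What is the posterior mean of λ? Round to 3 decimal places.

The Poisson likelihood adds the total count to the shape and the number of exposure periods to the rate. Here ∑xᵢ = 41 and n = 11, so shape 4.2→45.2 and rate 1.8→12.8.
Posterior mean = shape/rate = 45.2/12.8 = 3.531.

Posterior mean ≈ 3.531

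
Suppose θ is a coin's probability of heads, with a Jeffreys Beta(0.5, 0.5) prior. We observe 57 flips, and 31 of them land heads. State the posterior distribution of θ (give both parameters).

Posterior: Beta(31.5, 26.5)

Observing 31 successes and 26 failures updates Beta(0.5, 0.5) by adding the success and failure counts to the two shape parameters: α = 0.5+31 = 31.5, β = 0.5+26 = 26.5.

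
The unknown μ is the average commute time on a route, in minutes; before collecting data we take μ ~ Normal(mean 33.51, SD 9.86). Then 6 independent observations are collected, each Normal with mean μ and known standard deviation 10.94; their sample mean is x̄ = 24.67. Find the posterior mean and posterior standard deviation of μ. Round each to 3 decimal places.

Prior precision 1/τ₀² = 1/9.86² = 0.0102860; data precision n/σ² = 6/10.94² = 0.0501322.
Posterior precision = 0.0102860 + 0.0501322 = 0.0604182, giving posterior SD = 1/√0.0604182 = 4.068.
Posterior mean = (0.0102860·33.51 + 0.0501322·24.67) / 0.0604182 = 26.175.

Posterior mean ≈ 26.175; posterior SD ≈ 4.068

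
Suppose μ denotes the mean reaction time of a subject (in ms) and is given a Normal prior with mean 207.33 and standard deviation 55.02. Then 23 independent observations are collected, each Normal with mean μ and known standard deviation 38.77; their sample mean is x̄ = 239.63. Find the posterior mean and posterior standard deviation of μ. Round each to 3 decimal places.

Posterior mean ≈ 238.947; posterior SD ≈ 7.998

With known σ, the Normal prior is conjugate. Weight on the data is w = (n/σ²)/(n/σ² + 1/τ₀²) = 0.0153016/(0.0153016+0.00033034) = 0.97887.
Posterior mean = w·x̄ + (1−w)·μ₀ = 0.97887·239.63 + 0.021132·207.33 = 238.947. Posterior variance = 1/(0.0153016+0.00033034) = 63.9717, so SD = 7.998.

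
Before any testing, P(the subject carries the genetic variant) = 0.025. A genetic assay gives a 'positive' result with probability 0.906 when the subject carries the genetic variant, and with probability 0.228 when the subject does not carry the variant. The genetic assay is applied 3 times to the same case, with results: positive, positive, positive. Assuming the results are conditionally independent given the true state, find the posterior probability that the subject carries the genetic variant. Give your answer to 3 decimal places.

Posterior P(H) ≈ 0.617

With H the event that the subject carries the genetic variant, the joint likelihood of the observed sequence is P(data|H) = 0.906·0.906·0.906 = 0.74368 and P(data|¬H) = 0.228·0.228·0.228 = 0.011852.
Bayes: P(H|data) = 0.025·0.74368 / (0.025·0.74368 + 0.975·0.011852) = 0.018592/0.030148 = 0.6167.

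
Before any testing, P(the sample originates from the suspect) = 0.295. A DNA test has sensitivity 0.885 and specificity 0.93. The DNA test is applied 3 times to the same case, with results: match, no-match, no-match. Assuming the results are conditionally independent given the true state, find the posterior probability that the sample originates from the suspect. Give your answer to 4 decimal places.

Let H be the event that the sample originates from the suspect; start with P(H) = 0.295. P('match'|H) = 0.885, P('match'|¬H) = 0.07.
Update on result 1 ('match'): P(H) ← 0.885·0.2950 / (0.885·0.2950 + 0.07·0.7050) = 0.26108/0.31043 = 0.8410.
Update on result 2 ('no-match'): P(H) ← 0.115·0.8410 / (0.115·0.8410 + 0.93·0.1590) = 0.096718/0.24457 = 0.3955.
Update on result 3 ('no-match'): P(H) ← 0.115·0.3955 / (0.115·0.3955 + 0.93·0.6045) = 0.045479/0.60769 = 0.0748.

Posterior P(H) ≈ 0.0748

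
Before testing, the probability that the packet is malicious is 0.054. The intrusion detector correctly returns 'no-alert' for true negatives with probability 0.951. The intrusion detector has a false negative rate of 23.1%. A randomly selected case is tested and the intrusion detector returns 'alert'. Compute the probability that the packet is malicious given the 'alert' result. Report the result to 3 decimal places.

P(H | E) ≈ 0.473

Let H be the event that the packet is malicious. P(H) = 0.054, so P(¬H) = 0.946. With E the 'alert' result, P(E|H) = 0.769 and P(E|¬H) = 0.049.
P(E) = 0.769·0.054 + 0.049·0.946 = 0.041526 + 0.046354 = 0.087880.
By Bayes' theorem, P(H|E) = 0.041526 / 0.087880 = 0.473.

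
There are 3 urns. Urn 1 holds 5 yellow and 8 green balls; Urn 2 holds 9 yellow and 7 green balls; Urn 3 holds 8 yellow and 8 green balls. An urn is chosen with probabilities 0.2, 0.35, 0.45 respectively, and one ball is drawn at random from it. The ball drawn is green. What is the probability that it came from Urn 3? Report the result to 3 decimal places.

Tabulate prior·likelihood by source: [1] prior 0.2, lik 0.6154, product 0.1231; [2] prior 0.35, lik 0.4375, product 0.1531; [3] prior 0.45, lik 0.5, product 0.2250.
Normalizing constant = 0.50120; the posterior for Urn 3 is its product over the sum, 0.2250/0.50120 = 0.449.

Posterior probability ≈ 0.449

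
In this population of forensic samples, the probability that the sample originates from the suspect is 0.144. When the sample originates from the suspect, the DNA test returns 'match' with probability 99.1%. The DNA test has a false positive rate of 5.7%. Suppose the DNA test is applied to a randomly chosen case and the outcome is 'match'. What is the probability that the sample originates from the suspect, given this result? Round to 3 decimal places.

Write H for 'the sample originates from the suspect'. Prior odds H:¬H = 0.144/0.856 = 0.16822. For the 'match' outcome, the likelihood ratio is 0.991/0.057 = 17.386.
Posterior odds = 0.16822 × 17.386 = 2.9247, so P(H|E) = 2.9247/(1+2.9247) = 0.745.

P(H | E) ≈ 0.745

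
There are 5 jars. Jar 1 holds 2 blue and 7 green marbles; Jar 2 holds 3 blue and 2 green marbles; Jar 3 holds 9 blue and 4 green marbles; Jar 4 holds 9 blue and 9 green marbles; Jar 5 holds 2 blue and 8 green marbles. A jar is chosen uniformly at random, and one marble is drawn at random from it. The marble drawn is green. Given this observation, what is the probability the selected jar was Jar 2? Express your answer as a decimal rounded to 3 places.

Posterior probability ≈ 0.144

Tabulate prior·likelihood by source: [1] prior 0.2, lik 0.7778, product 0.1556; [2] prior 0.2, lik 0.4, product 0.08000; [3] prior 0.2, lik 0.3077, product 0.06154; [4] prior 0.2, lik 0.5, product 0.1000; [5] prior 0.2, lik 0.8, product 0.1600.
Normalizing constant = 0.55709; the posterior for Jar 2 is its product over the sum, 0.08000/0.55709 = 0.144.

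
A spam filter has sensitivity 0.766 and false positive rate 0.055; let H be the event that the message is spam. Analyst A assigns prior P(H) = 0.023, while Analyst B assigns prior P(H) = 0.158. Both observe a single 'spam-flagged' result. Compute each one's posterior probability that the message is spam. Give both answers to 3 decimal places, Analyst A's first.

Analyst A: 0.247; Analyst B: 0.723

The likelihood ratio for a 'spam-flagged' result is 0.766/0.055 = 13.927.
Analyst A: prior odds 0.023/0.977 = 0.023541; posterior odds 0.32787; posterior probability 0.247.
Analyst B: prior odds 0.158/0.842 = 0.18765; posterior odds 2.6134; posterior probability 0.723.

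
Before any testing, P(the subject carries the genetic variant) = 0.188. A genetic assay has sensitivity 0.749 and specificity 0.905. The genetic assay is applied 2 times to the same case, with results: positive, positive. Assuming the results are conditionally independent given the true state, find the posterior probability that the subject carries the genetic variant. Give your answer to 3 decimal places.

Posterior P(H) ≈ 0.935

With H the event that the subject carries the genetic variant, the joint likelihood of the observed sequence is P(data|H) = 0.749·0.749 = 0.56100 and P(data|¬H) = 0.095·0.095 = 0.0090250.
Bayes: P(H|data) = 0.188·0.56100 / (0.188·0.56100 + 0.812·0.0090250) = 0.10547/0.11280 = 0.9350.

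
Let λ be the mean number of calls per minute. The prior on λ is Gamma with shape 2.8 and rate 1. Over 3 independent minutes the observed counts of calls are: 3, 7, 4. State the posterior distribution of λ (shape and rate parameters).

Posterior: Gamma(shape=16.8, rate=4)

The Poisson likelihood adds the total count to the shape and the number of exposure periods to the rate. Here ∑xᵢ = 14 and n = 3, so shape 2.8→16.8 and rate 1→4.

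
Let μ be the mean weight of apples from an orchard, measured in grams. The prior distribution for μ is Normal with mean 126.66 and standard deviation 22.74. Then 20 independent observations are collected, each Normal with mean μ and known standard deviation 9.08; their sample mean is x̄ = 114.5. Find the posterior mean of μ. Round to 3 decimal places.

Prior precision 1/τ₀² = 1/22.74² = 0.00193383; data precision n/σ² = 20/9.08² = 0.242582.
Posterior precision = 0.00193383 + 0.242582 = 0.244516.
Posterior mean = (0.00193383·126.66 + 0.242582·114.5) / 0.244516 = 114.596.

Posterior mean ≈ 114.596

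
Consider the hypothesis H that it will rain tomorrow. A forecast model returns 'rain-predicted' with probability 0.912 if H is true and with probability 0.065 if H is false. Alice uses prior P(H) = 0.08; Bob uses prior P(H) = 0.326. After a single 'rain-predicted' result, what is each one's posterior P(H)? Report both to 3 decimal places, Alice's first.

Alice: 0.550; Bob: 0.872

P('+'|H) = 0.912, P('+'|¬H) = 0.065.
Alice: numerator 0.912·0.08 = 0.072960; evidence = 0.072960+0.065·0.92 = 0.13276; posterior = 0.550.
Bob: numerator 0.912·0.326 = 0.29731; evidence = 0.29731+0.065·0.674 = 0.34112; posterior = 0.872.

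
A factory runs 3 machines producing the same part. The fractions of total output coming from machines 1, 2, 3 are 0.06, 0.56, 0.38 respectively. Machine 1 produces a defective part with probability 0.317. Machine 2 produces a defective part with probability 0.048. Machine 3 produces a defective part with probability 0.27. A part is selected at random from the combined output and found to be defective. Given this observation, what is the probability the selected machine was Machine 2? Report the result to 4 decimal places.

P(defective|M1) = 0.317; P(defective|M2) = 0.048; P(defective|M3) = 0.27.
Prior × likelihood for each source: 0.06·0.317=0.01902, 0.56·0.048=0.02688, 0.38·0.27=0.1026. Summing gives P(defective) = 0.14850.
P(Machine 2 | defective) = 0.02688 / 0.14850 = 0.1810.

Posterior probability ≈ 0.1810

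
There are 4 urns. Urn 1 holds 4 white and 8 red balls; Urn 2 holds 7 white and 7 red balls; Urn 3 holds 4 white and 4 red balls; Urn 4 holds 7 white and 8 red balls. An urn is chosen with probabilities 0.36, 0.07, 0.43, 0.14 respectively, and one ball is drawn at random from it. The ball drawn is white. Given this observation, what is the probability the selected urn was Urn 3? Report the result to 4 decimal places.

P(white|Urn 1) = 0.3333; P(white|Urn 2) = 0.5; P(white|Urn 3) = 0.5; P(white|Urn 4) = 0.4667.
Prior × likelihood for each source: 0.36·0.3333=0.1200, 0.07·0.5=0.03500, 0.43·0.5=0.2150, 0.14·0.4667=0.06533. Summing gives P(white) = 0.43533.
P(Urn 3 | white) = 0.2150 / 0.43533 = 0.4939.

Posterior probability ≈ 0.4939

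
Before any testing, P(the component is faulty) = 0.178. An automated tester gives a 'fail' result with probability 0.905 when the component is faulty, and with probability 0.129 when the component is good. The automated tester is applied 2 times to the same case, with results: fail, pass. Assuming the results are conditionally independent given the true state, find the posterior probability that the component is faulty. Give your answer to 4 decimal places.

Let H be the event that the component is faulty; start with P(H) = 0.178. P('fail'|H) = 0.905, P('fail'|¬H) = 0.129.
Update on result 1 ('fail'): P(H) ← 0.905·0.1780 / (0.905·0.1780 + 0.129·0.8220) = 0.16109/0.26713 = 0.6030.
Update on result 2 ('pass'): P(H) ← 0.095·0.6030 / (0.095·0.6030 + 0.871·0.3970) = 0.057289/0.40304 = 0.1421.

Posterior P(H) ≈ 0.1421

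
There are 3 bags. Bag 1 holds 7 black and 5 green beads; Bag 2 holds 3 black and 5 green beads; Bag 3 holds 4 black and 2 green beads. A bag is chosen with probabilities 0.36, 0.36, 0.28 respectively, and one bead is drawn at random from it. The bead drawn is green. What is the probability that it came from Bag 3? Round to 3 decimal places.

Posterior probability ≈ 0.199

Tabulate prior·likelihood by source: [1] prior 0.36, lik 0.4167, product 0.1500; [2] prior 0.36, lik 0.625, product 0.2250; [3] prior 0.28, lik 0.3333, product 0.09333.
Normalizing constant = 0.46833; the posterior for Bag 3 is its product over the sum, 0.09333/0.46833 = 0.199.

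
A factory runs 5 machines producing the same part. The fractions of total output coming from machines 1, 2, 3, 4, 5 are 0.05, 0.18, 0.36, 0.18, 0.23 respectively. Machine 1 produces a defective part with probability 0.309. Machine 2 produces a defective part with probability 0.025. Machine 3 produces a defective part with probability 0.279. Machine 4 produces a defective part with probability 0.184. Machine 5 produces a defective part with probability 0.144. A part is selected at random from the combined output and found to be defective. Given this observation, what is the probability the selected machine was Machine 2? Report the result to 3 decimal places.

Tabulate prior·likelihood by source: [1] prior 0.05, lik 0.309, product 0.01545; [2] prior 0.18, lik 0.025, product 0.004500; [3] prior 0.36, lik 0.279, product 0.1004; [4] prior 0.18, lik 0.184, product 0.03312; [5] prior 0.23, lik 0.144, product 0.03312.
Normalizing constant = 0.18663; the posterior for Machine 2 is its product over the sum, 0.004500/0.18663 = 0.024.

Posterior probability ≈ 0.024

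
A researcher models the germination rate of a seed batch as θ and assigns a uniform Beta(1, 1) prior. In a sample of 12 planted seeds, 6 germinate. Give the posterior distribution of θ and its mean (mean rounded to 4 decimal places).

Posterior: Beta(7, 7); mean ≈ 0.5000

The binomial likelihood is conjugate to the Beta prior: with 6 successes and 6 failures, the posterior is Beta(1+6, 1+6) = Beta(7, 7).
Posterior mean = α/(α+β) = 7/14 = 0.5000.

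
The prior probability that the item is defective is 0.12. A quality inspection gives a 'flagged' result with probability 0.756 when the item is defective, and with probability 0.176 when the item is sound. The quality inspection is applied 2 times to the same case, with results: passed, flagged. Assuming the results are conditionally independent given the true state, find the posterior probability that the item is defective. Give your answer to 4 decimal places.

With H the event that the item is defective, the joint likelihood of the observed sequence is P(data|H) = 0.244·0.756 = 0.18446 and P(data|¬H) = 0.824·0.176 = 0.14502.
Bayes: P(H|data) = 0.12·0.18446 / (0.12·0.18446 + 0.88·0.14502) = 0.022136/0.14976 = 0.1478.

Posterior P(H) ≈ 0.1478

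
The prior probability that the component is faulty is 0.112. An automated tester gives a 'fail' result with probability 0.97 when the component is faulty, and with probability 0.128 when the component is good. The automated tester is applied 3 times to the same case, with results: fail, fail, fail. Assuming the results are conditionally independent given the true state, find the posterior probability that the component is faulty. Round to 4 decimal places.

Posterior P(H) ≈ 0.9821

With H the event that the component is faulty, the joint likelihood of the observed sequence is P(data|H) = 0.97·0.97·0.97 = 0.91267 and P(data|¬H) = 0.128·0.128·0.128 = 0.0020972.
Bayes: P(H|data) = 0.112·0.91267 / (0.112·0.91267 + 0.888·0.0020972) = 0.10222/0.10408 = 0.9821.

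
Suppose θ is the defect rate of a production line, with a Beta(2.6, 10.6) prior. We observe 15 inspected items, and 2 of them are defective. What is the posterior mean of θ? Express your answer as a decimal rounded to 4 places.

Observing 2 successes and 13 failures updates Beta(2.6, 10.6) by adding the success and failure counts to the two shape parameters: α = 2.6+2 = 4.6, β = 10.6+13 = 23.6.
E[θ | data] = 4.6/(4.6+23.6) = 0.1631.

Posterior mean ≈ 0.1631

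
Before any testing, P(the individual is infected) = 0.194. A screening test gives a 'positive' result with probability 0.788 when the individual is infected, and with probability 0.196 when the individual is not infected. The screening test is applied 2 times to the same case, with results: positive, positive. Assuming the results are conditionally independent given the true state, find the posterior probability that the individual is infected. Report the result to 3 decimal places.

With H the event that the individual is infected, the joint likelihood of the observed sequence is P(data|H) = 0.788·0.788 = 0.62094 and P(data|¬H) = 0.196·0.196 = 0.038416.
Bayes: P(H|data) = 0.194·0.62094 / (0.194·0.62094 + 0.806·0.038416) = 0.12046/0.15143 = 0.7955.

Posterior P(H) ≈ 0.796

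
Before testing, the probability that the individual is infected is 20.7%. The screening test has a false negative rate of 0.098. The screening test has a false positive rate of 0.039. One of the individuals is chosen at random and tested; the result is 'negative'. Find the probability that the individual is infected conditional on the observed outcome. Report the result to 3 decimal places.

Let H be the event that the individual is infected. P(H) = 0.207, so P(¬H) = 0.793. With E the 'negative' result, P(E|H) = 0.098 and P(E|¬H) = 0.961.
P(E) = 0.098·0.207 + 0.961·0.793 = 0.020286 + 0.76207 = 0.78236.
By Bayes' theorem, P(H|E) = 0.020286 / 0.78236 = 0.026.

P(H | E) ≈ 0.026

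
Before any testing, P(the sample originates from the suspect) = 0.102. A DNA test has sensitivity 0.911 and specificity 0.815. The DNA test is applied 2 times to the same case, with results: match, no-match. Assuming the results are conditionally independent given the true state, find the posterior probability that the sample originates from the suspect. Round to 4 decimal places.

Posterior P(H) ≈ 0.0576

Let H be the event that the sample originates from the suspect; start with P(H) = 0.102. P('match'|H) = 0.911, P('match'|¬H) = 0.185.
Update on result 1 ('match'): P(H) ← 0.911·0.1020 / (0.911·0.1020 + 0.185·0.8980) = 0.092922/0.25905 = 0.3587.
Update on result 2 ('no-match'): P(H) ← 0.089·0.3587 / (0.089·0.3587 + 0.815·0.6413) = 0.031924/0.55458 = 0.0576.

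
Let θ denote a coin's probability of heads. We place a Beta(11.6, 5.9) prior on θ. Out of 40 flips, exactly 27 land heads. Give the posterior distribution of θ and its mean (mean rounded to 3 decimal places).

The binomial likelihood is conjugate to the Beta prior: with 27 successes and 13 failures, the posterior is Beta(11.6+27, 5.9+13) = Beta(38.6, 18.9).
E[θ | data] = 38.6/(38.6+18.9) = 0.671.

Posterior: Beta(38.6, 18.9); mean ≈ 0.671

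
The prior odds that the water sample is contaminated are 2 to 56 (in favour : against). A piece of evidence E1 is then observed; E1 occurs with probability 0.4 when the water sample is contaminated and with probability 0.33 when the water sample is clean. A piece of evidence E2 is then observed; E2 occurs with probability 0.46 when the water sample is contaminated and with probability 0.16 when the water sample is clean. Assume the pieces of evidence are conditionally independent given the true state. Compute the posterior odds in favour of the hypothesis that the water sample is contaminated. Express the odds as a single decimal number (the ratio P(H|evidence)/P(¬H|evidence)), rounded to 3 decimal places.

Posterior odds ≈ 0.124

Prior odds = 2/56 = 0.035714.
Likelihood ratio for E1 = 0.4/0.33 = 1.2121.
Likelihood ratio for E2 = 0.46/0.16 = 2.8750.
Posterior odds = prior odds × LR₁ × LR₂ = 0.12446.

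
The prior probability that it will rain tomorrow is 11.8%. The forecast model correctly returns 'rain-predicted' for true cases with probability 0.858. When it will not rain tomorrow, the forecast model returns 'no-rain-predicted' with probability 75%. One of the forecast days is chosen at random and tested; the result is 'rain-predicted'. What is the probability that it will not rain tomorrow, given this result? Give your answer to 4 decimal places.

P(¬H | E) ≈ 0.6853

Let H be the event that it will rain tomorrow. P(H) = 0.118, so P(¬H) = 0.882. With E the 'rain-predicted' result, P(E|H) = 0.858 and P(E|¬H) = 0.25.
P(E) = 0.858·0.118 + 0.25·0.882 = 0.10124 + 0.22050 = 0.32174.
By Bayes' theorem, P(H|E) = 0.10124 / 0.32174 = 0.3147. Hence P(¬H|E) = 1 − 0.3147 = 0.6853.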